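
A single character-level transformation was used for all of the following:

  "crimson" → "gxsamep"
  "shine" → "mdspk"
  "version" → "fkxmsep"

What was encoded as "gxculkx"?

c(2)→g(6) and r(17)→x(23) fit y≡15x+2 (mod 26); the inverse of 15 mod 26 is 7. This is an affine cipher: with a=0,…,z=25, each position x becomes (15x+2) mod 26.
Decoding gxculkx: g(6)→7·(6−2)≡2=c; x(23)→7·(23−2)≡17=r; c(2)→7·(2−2)≡0=a; u(20)→7·(20−2)≡22=w; l(11)→7·(11−2)≡11=l; k(10)→7·(10−2)≡4=e; x(23)→7·(23−2)≡17=r (all mod 26).

crawler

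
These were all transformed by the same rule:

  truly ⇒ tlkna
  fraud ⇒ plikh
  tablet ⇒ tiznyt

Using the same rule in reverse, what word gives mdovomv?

opinion

Each letter's alphabet position (a=0..z=25) is mapped through 17·x+8 mod 26 — an affine cipher.
Decoding mdovomv: m(12)→23·(12−8)≡14=o; d(3)→23·(3−8)≡15=p; o(14)→23·(14−8)≡8=i; v(21)→23·(21−8)≡13=n; o(14)→23·(14−8)≡8=i; m(12)→23·(12−8)≡14=o; v(21)→23·(21−8)≡13=n (all mod 26).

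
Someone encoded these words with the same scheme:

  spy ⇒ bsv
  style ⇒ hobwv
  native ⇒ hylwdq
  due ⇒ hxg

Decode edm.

jab

The output letters match the input read backwards, each shifted +3: spy reversed is yps. Two steps: reverse the string, then apply a Caesar shift of +3.
Reversing it on edm: shift back: e−3=b, d−3=a, m−3=j → baj; then reverse → jab.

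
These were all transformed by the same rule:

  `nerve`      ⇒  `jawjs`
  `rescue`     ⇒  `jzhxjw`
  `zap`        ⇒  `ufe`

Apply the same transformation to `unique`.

The output letters match the input read backwards, each shifted +5: nerve reversed is evren. Two steps: reverse the string, then apply a Caesar shift of +5.
For unique: reverse → euqinu; then shift: e+5=j, u+5=z, q+5=v, i+5=n, n+5=s, u+5=z.

jzvnsz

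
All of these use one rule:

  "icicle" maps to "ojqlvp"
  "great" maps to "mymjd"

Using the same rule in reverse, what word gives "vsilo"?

Letter i (0-indexed) is shifted by i+6, so successive shifts are 6, 7, 8, ….
Reversing it on vsilo: v−6=p, s−7=l, i−8=a, l−9=c, o−10=e.

place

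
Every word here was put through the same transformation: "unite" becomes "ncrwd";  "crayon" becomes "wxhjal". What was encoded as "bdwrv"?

minus

Read the word backwards and shift each letter +9.
Decoding bdwrv: shift back: b−9=s, d−9=u, w−9=n, r−9=i, v−9=m → sunim; then reverse → minus.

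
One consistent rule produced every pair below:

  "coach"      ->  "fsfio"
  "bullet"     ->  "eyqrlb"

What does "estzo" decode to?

In coach: c→f is +3, o→s is +4, a→f is +5, c→i is +6 — the shift increases by 1 each position. Each letter shifts forward by (position + 3), i.e. 3, 4, 5, … — the shift grows by one for each successive letter.
Decoding estzo: e−3=b, s−4=o, t−5=o, z−6=t, o−7=h.

booth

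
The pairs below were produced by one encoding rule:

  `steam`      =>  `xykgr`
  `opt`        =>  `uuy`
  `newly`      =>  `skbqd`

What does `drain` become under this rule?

The shift depends on letter class: consonant s→x is +5, but vowel e→k is +6. Vowels shift forward by 6 and consonants shift forward by 5.
Applying it to drain: d(cons)+5=i, r(cons)+5=w, a(vowel)+6=g, i(vowel)+6=o, n(cons)+5=s.

iwgos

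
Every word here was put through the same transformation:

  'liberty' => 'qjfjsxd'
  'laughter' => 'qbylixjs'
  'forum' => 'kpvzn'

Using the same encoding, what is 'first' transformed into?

Shifts by position in liberty: pos 0: l→q (+5), pos 1: i→j (+1), pos 2: b→f (+4), pos 3: e→j (+5), pos 4: r→s (+1), pos 5: t→x (+4) — repeating every 3. It's a Vigenère-style cipher with numeric key [5,1,4]: position i shifts by key[i mod 3].
Applying it to first: f+5=k, i+1=j, r+4=v, s+5=x, t+1=u.

kjvxu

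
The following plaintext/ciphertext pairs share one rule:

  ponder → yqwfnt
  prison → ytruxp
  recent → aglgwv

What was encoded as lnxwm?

cloud

Shifts by position in ponder: pos 0: p→y (+9), pos 1: o→q (+2), pos 2: n→w (+9), pos 3: d→f (+2) — repeating every 2. A repeating key of period 2 is used — shifts +9, +2 over and over.
Reversing it on lnxwm: l−9=c, n−2=l, x−9=o, w−2=u, m−9=d.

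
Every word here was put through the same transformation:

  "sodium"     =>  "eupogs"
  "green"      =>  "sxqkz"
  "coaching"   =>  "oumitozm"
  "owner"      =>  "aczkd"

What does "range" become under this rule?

dgzmq

Shifts by position in sodium: pos 0: s→e (+12), pos 1: o→u (+6), pos 2: d→p (+12), pos 3: i→o (+6) — repeating every 2. A repeating key of period 2 is used — shifts +12, +6 over and over.
Applying it to range: r+12=d, a+6=g, n+12=z, g+6=m, e+12=q.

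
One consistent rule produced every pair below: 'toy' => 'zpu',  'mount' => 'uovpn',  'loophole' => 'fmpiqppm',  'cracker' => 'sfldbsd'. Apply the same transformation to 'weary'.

Read the word backwards and shift each letter +1.
For weary: reverse → yraew; then shift: y+1=z, r+1=s, a+1=b, e+1=f, w+1=x.

zsbfx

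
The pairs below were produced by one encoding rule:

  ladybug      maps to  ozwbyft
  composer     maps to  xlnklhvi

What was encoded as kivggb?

Each letter is replaced by its mirror in the alphabet: a↔z, b↔y, c↔x, and so on (the Atbash cipher).
Decoding kivggb: k↔p, i↔r, v↔e, g↔t, g↔t, b↔y.

pretty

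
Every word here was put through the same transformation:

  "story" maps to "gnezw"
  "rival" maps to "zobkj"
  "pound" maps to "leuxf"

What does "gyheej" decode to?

s(18)→g(6) and t(19)→n(13) fit y≡7x+10 (mod 26); the inverse of 7 mod 26 is 15. Treating letters as 0–25, the rule is x ↦ 7x + 10 (mod 26).
Reversing it on gyheej: g(6)→15·(6−10)≡18=s; y(24)→15·(24−10)≡2=c; h(7)→15·(7−10)≡7=h; e(4)→15·(4−10)≡14=o; e(4)→15·(4−10)≡14=o; j(9)→15·(9−10)≡11=l (all mod 26).

school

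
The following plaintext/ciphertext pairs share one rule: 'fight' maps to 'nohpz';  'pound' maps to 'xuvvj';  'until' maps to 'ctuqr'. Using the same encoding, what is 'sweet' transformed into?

acfmz

Shifts by position in fight: pos 0: f→n (+8), pos 1: i→o (+6), pos 2: g→h (+1), pos 3: h→p (+8), pos 4: t→z (+6) — repeating every 3. A repeating key of period 3 is used — shifts +8, +6, +1 over and over.
On sweet: s+8=a, w+6=c, e+1=f, e+8=m, t+6=z.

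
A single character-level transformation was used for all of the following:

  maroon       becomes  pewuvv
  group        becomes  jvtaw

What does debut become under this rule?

gigaa

In maroon: m→p is +3, a→e is +4, r→w is +5, o→u is +6 — the shift increases by 1 each position. Each letter shifts forward by (position + 3), i.e. 3, 4, 5, … — the shift grows by one for each successive letter.
For debut: d+3=g, e+4=i, b+5=g, u+6=a, t+7=a.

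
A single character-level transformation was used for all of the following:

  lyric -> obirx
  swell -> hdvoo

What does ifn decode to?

Each pair mirrors across the alphabet (l↔o, y↔b, r↔i): positions sum to 25. This is the alphabet-reversal cipher (Atbash): a becomes z, b becomes y, etc.
Undoing it on ifn: i↔r, f↔u, n↔m.

rum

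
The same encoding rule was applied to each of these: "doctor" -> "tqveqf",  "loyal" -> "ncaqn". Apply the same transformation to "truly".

The output letters match the input read backwards, each shifted +2: doctor reversed is rotcod. Two steps: reverse the string, then apply a Caesar shift of +2.
Applying it to truly: reverse → ylurt; then shift: y+2=a, l+2=n, u+2=w, r+2=t, t+2=v.

anwtv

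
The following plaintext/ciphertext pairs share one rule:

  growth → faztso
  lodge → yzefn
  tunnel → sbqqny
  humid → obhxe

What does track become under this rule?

Each letter's alphabet position (a=0..z=25) is mapped through 9·x+3 mod 26 — an affine cipher.
Applying it to track: t(19)→9·19+3≡18=s; r(17)→9·17+3≡0=a; a(0)→9·0+3≡3=d; c(2)→9·2+3≡21=v; k(10)→9·10+3≡15=p (all mod 26).

sadvp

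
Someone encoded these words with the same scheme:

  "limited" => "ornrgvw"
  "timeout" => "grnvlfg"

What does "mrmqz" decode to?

Each pair mirrors across the alphabet (l↔o, i↔r, m↔n): positions sum to 25. Letters are reflected about the middle of the alphabet (position → 25−position): Atbash.
Reversing it on mrmqz: m↔n, r↔i, m↔n, q↔j, z↔a.

ninja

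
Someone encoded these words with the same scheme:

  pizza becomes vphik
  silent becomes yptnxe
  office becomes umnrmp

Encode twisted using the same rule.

zdqbdpp

The shift increases by 1 at each position, starting from +6: 6, 7, 8, ….
On twisted: t+6=z, w+7=d, i+8=q, s+9=b, t+10=d, e+11=p, d+12=p.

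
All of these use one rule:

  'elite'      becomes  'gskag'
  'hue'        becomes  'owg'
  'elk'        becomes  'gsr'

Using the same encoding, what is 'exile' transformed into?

The shift depends on letter class: consonant l→s is +7, but vowel e→g is +2. The rule splits by letter class: vowels +2, consonants +7.
On exile: e(vowel)+2=g, x(cons)+7=e, i(vowel)+2=k, l(cons)+7=s, e(vowel)+2=g.

geksg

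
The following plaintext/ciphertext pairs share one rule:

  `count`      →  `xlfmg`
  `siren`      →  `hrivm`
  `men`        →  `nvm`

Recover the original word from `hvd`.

Each pair mirrors across the alphabet (c↔x, o↔l, u↔f): positions sum to 25. Each letter is replaced by its mirror in the alphabet: a↔z, b↔y, c↔x, and so on (the Atbash cipher).
Undoing it on hvd: h↔s, v↔e, d↔w.

sew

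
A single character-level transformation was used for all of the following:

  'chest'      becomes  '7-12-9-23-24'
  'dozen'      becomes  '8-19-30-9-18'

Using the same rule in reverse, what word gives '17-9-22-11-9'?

merge

c is letter #3 and maps to 7: an offset of 4. Each letter is replaced by its alphabet position (a=1..z=26) + 4.
Undoing it on 17-9-22-11-9: 17→(17−4)÷1=13=m, 9→(9−4)÷1=5=e, 22→(22−4)÷1=18=r, 11→(11−4)÷1=7=g, 9→(9−4)÷1=5=e.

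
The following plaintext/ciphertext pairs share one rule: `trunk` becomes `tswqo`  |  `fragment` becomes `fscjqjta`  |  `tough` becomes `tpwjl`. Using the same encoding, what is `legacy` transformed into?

In trunk: t→t is +0, r→s is +1, u→w is +2, n→q is +3 — the shift increases by 1 each position. Each letter shifts forward by its position index (0, 1, 2, …) — the shift grows by one for each successive letter.
For legacy: l+0=l, e+1=f, g+2=i, a+3=d, c+4=g, y+5=d.

lfidgd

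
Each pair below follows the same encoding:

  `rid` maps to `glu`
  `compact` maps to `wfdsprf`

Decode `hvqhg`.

dense

Read the word backwards and shift each letter +3.
Decoding hvqhg: shift back: h−3=e, v−3=s, q−3=n, h−3=e, g−3=d → esned; then reverse → dense.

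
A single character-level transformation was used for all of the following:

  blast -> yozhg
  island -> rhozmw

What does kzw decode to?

Each pair mirrors across the alphabet (b↔y, l↔o, a↔z): positions sum to 25. Each letter is replaced by its mirror in the alphabet: a↔z, b↔y, c↔x, and so on (the Atbash cipher).
Reversing it on kzw: k↔p, z↔a, w↔d.

pad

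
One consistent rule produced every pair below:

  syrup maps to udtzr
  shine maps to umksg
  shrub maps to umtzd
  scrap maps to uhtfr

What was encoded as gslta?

Shifts by position in syrup: pos 0: s→u (+2), pos 1: y→d (+5), pos 2: r→t (+2), pos 3: u→z (+5) — repeating every 2. The shifts repeat in a cycle of length 2: positions 0,1,… shift by +2, +5, then the pattern repeats.
Decoding gslta: g−2=e, s−5=n, l−2=j, t−5=o, a−2=y.

enjoy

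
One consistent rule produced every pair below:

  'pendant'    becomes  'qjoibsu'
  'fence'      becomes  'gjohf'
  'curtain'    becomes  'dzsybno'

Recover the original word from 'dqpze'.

cloud

The shifts repeat in a cycle of length 2: positions 0,1,… shift by +1, +5, then the pattern repeats.
Undoing it on dqpze: d−1=c, q−5=l, p−1=o, z−5=u, e−1=d.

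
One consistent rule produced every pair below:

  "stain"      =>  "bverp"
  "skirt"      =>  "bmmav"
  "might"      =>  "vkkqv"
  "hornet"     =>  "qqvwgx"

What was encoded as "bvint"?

steer

Shifts by position in stain: pos 0: s→b (+9), pos 1: t→v (+2), pos 2: a→e (+4), pos 3: i→r (+9), pos 4: n→p (+2) — repeating every 3. The shifts repeat in a cycle of length 3: positions 0,1,… shift by +9, +2, +4, then the pattern repeats.
Decoding bvint: b−9=s, v−2=t, i−4=e, n−9=e, t−2=r.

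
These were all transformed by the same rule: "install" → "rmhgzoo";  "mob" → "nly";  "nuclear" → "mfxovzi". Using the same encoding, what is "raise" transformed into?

Each pair mirrors across the alphabet (i↔r, n↔m, s↔h): positions sum to 25. Letters are reflected about the middle of the alphabet (position → 25−position): Atbash.
For raise: r↔i, a↔z, i↔r, s↔h, e↔v.

izrhv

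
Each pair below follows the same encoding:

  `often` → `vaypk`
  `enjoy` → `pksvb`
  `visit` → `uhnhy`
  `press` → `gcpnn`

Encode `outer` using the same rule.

vjypc

Treating letters as 0–25, the rule is x ↦ 11x + 23 (mod 26).
For outer: o(14)→11·14+23≡21=v; u(20)→11·20+23≡9=j; t(19)→11·19+23≡24=y; e(4)→11·4+23≡15=p; r(17)→11·17+23≡2=c (all mod 26).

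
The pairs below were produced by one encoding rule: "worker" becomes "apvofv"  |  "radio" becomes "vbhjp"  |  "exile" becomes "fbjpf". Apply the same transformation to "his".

Two shifts are in play — +1 for a/e/i/o/u, +4 for every other letter.
For his: h(cons)+4=l, i(vowel)+1=j, s(cons)+4=w.

ljw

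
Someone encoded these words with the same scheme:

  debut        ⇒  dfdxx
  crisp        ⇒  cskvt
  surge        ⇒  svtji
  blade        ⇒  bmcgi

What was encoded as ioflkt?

indigo

In debut: d→d is +0, e→f is +1, b→d is +2, u→x is +3 — the shift increases by 1 each position. The shift increases by 1 at each position, starting from +0: 0, 1, 2, ….
Decoding ioflkt: i−0=i, o−1=n, f−2=d, l−3=i, k−4=g, t−5=o.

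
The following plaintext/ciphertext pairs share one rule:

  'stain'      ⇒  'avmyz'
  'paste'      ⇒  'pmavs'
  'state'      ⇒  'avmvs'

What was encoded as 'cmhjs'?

s(18)→a(0) and t(19)→v(21) fit y≡21x+12 (mod 26); the inverse of 21 mod 26 is 5. Each letter's alphabet position (a=0..z=25) is mapped through 21·x+12 mod 26 — an affine cipher.
Undoing it on cmhjs: c(2)→5·(2−12)≡2=c; m(12)→5·(12−12)≡0=a; h(7)→5·(7−12)≡1=b; j(9)→5·(9−12)≡11=l; s(18)→5·(18−12)≡4=e (all mod 26).

cable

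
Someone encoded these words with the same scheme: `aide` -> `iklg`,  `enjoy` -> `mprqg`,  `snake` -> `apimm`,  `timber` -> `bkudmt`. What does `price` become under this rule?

Shifts by position in aide: pos 0: a→i (+8), pos 1: i→k (+2), pos 2: d→l (+8), pos 3: e→g (+2) — repeating every 2. The shifts repeat in a cycle of length 2: positions 0,1,… shift by +8, +2, then the pattern repeats.
Applying it to price: p+8=x, r+2=t, i+8=q, c+2=e, e+8=m.

xtqem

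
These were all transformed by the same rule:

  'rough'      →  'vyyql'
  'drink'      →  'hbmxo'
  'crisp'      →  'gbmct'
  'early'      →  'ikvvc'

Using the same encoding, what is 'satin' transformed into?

A repeating key of period 2 is used — shifts +4, +10 over and over.
For satin: s+4=w, a+10=k, t+4=x, i+10=s, n+4=r.

wkxsr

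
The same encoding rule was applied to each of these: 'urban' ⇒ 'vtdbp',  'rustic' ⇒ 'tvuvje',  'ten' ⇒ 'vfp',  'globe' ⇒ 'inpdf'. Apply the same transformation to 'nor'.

The shift depends on letter class: consonant r→t is +2, but vowel u→v is +1. Vowels shift forward by 1 and consonants shift forward by 2.
For nor: n(cons)+2=p, o(vowel)+1=p, r(cons)+2=t.

ppt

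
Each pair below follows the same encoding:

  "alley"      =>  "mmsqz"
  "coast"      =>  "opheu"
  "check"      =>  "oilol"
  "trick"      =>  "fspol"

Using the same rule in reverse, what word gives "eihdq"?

sharp

Shifts by position in alley: pos 0: a→m (+12), pos 1: l→m (+1), pos 2: l→s (+7), pos 3: e→q (+12), pos 4: y→z (+1) — repeating every 3. It's a Vigenère-style cipher with numeric key [12,1,7]: position i shifts by key[i mod 3].
Decoding eihdq: e−12=s, i−1=h, h−7=a, d−12=r, q−1=p.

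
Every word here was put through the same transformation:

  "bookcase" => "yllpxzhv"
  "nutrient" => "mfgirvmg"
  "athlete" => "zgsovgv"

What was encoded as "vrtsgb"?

Each pair mirrors across the alphabet (b↔y, o↔l, o↔l): positions sum to 25. Letters are reflected about the middle of the alphabet (position → 25−position): Atbash.
Undoing it on vrtsgb: v↔e, r↔i, t↔g, s↔h, g↔t, b↔y.

eighty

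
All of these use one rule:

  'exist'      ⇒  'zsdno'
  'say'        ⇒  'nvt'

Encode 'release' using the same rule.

Compare letters: e→z is +21, x→s is +21, i→d is +21 — a constant shift. It's a constant shift of +21 (ROT21).
On release: r+21=m, e+21=z, l+21=g, e+21=z, a+21=v, s+21=n, e+21=z.

mzgzvnz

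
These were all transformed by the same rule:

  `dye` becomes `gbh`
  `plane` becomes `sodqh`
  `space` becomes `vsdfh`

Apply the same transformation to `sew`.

Compare letters: d→g is +3, y→b is +3, e→h is +3 — a constant shift. It's a constant shift of +3 (ROT3).
For sew: s+3=v, e+3=h, w+3=z.

vhz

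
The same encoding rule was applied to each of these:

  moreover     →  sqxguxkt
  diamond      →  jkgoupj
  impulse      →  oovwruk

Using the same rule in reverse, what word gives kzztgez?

Shifts by position in moreover: pos 0: m→s (+6), pos 1: o→q (+2), pos 2: r→x (+6), pos 3: e→g (+2) — repeating every 2. The shifts repeat in a cycle of length 2: positions 0,1,… shift by +6, +2, then the pattern repeats.
Reversing it on kzztgez: k−6=e, z−2=x, z−6=t, t−2=r, g−6=a, e−2=c, z−6=t.

extract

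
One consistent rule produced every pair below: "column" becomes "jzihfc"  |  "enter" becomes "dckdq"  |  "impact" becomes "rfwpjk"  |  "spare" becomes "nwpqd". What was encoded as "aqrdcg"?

friend

Each letter's alphabet position (a=0..z=25) is mapped through 23·x+15 mod 26 — an affine cipher.
Decoding aqrdcg: a(0)→17·(0−15)≡5=f; q(16)→17·(16−15)≡17=r; r(17)→17·(17−15)≡8=i; d(3)→17·(3−15)≡4=e; c(2)→17·(2−15)≡13=n; g(6)→17·(6−15)≡3=d (all mod 26).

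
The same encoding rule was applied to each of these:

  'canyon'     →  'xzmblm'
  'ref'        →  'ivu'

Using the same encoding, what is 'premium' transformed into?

Each pair mirrors across the alphabet (c↔x, a↔z, n↔m): positions sum to 25. Each letter is replaced by its mirror in the alphabet: a↔z, b↔y, c↔x, and so on (the Atbash cipher).
For premium: p↔k, r↔i, e↔v, m↔n, i↔r, u↔f, m↔n.

kivnrfn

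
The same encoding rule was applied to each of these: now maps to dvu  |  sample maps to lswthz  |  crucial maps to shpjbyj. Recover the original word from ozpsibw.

publish

The output letters match the input read backwards, each shifted +7: now reversed is won. The word is reversed, then every letter is shifted forward by 7.
Decoding ozpsibw: shift back: o−7=h, z−7=s, p−7=i, s−7=l, i−7=b, b−7=u, w−7=p → hsilbup; then reverse → publish.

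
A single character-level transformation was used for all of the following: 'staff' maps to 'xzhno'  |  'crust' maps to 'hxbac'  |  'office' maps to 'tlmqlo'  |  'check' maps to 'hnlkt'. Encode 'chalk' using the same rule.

hnhtt

In staff: s→x is +5, t→z is +6, a→h is +7, f→n is +8 — the shift increases by 1 each position. Letter i (0-indexed) is shifted by i+5, so successive shifts are 5, 6, 7, ….
For chalk: c+5=h, h+6=n, a+7=h, l+8=t, k+9=t.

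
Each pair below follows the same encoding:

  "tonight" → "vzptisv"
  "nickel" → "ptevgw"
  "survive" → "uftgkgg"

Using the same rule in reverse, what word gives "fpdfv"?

debut

The shifts repeat in a cycle of length 2: positions 0,1,… shift by +2, +11, then the pattern repeats.
Reversing it on fpdfv: f−2=d, p−11=e, d−2=b, f−11=u, v−2=t.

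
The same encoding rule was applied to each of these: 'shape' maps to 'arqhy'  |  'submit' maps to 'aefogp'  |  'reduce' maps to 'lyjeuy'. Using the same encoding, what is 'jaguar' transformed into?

Treating letters as 0–25, the rule is x ↦ 15x + 16 (mod 26).
On jaguar: j(9)→15·9+16≡21=v; a(0)→15·0+16≡16=q; g(6)→15·6+16≡2=c; u(20)→15·20+16≡4=e; a(0)→15·0+16≡16=q; r(17)→15·17+16≡11=l (all mod 26).

vqceql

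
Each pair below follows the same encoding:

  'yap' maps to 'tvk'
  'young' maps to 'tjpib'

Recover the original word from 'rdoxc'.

witch

It's a constant shift of +21 (ROT21).
Undoing it on rdoxc: r−21=w, d−21=i, o−21=t, x−21=c, c−21=h.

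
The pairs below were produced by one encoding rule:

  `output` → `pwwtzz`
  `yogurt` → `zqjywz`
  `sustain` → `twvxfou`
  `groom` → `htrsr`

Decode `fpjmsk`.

Letter i (0-indexed) is shifted by i+1, so successive shifts are 1, 2, 3, ….
Undoing it on fpjmsk: f−1=e, p−2=n, j−3=g, m−4=i, s−5=n, k−6=e.

engine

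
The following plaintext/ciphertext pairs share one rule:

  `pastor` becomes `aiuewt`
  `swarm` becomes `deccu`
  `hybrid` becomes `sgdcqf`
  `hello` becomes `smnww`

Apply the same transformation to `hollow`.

A repeating key of period 3 is used — shifts +11, +8, +2 over and over.
For hollow: h+11=s, o+8=w, l+2=n, l+11=w, o+8=w, w+2=y.

swnwwy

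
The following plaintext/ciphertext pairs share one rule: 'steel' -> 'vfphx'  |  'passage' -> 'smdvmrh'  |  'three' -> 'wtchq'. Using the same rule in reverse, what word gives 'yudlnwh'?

visible

Shifts by position in steel: pos 0: s→v (+3), pos 1: t→f (+12), pos 2: e→p (+11), pos 3: e→h (+3), pos 4: l→x (+12) — repeating every 3. It's a Vigenère-style cipher with numeric key [3,12,11]: position i shifts by key[i mod 3].
Decoding yudlnwh: y−3=v, u−12=i, d−11=s, l−3=i, n−12=b, w−11=l, h−3=e.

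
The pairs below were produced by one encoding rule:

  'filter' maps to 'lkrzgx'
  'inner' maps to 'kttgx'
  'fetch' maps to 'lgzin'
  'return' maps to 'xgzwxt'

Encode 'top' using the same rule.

zqv

Vowels shift forward by 2 and consonants shift forward by 6.
On top: t(cons)+6=z, o(vowel)+2=q, p(cons)+6=v.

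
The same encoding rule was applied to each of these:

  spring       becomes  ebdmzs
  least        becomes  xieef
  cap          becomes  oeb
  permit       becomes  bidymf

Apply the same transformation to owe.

sii

The shift depends on letter class: consonant s→e is +12, but vowel i→m is +4. Two shifts are in play — +4 for a/e/i/o/u, +12 for every other letter.
Applying it to owe: o(vowel)+4=s, w(cons)+12=i, e(vowel)+4=i.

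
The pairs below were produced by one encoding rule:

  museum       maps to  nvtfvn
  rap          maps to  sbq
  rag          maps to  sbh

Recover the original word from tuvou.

stunt

This is a Caesar cipher with shift 1.
Reversing it on tuvou: t−1=s, u−1=t, v−1=u, o−1=n, u−1=t.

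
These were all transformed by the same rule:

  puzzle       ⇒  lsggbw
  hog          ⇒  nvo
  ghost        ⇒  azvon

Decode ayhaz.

start

The output letters match the input read backwards, each shifted +7: puzzle reversed is elzzup. Two steps: reverse the string, then apply a Caesar shift of +7.
Decoding ayhaz: shift back: a−7=t, y−7=r, h−7=a, a−7=t, z−7=s → trats; then reverse → start.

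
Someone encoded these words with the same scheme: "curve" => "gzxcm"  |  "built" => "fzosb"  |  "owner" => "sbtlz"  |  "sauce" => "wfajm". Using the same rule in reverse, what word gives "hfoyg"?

dairy

Letter i (0-indexed) is shifted by i+4, so successive shifts are 4, 5, 6, ….
Decoding hfoyg: h−4=d, f−5=a, o−6=i, y−7=r, g−8=y.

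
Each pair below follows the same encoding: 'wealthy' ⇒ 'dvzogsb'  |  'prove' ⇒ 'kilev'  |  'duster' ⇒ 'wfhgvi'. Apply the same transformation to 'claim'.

Each pair mirrors across the alphabet (w↔d, e↔v, a↔z): positions sum to 25. Letters are reflected about the middle of the alphabet (position → 25−position): Atbash.
For claim: c↔x, l↔o, a↔z, i↔r, m↔n.

xozrn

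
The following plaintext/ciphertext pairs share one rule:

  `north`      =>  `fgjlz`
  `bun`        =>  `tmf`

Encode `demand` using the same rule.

vwesfv

Compare letters: n→f is +18, o→g is +18, r→j is +18 — a constant shift. Every letter moves 18 places later in the alphabet, wrapping around z→a.
On demand: d+18=v, e+18=w, m+18=e, a+18=s, n+18=f, d+18=v.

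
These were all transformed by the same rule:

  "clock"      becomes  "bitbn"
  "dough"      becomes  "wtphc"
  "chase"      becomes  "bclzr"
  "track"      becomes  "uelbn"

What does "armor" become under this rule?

ledte

This is an affine cipher: with a=0,…,z=25, each position x becomes (21x+11) mod 26.
For armor: a(0)→21·0+11≡11=l; r(17)→21·17+11≡4=e; m(12)→21·12+11≡3=d; o(14)→21·14+11≡19=t; r(17)→21·17+11≡4=e (all mod 26).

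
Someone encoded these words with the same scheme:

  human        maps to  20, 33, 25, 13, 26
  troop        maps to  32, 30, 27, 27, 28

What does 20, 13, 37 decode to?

hay

Each letter is replaced by its alphabet position (a=1..z=26) + 12.
Undoing it on 20, 13, 37: 20→(20−12)÷1=8=h, 13→(13−12)÷1=1=a, 37→(37−12)÷1=25=y.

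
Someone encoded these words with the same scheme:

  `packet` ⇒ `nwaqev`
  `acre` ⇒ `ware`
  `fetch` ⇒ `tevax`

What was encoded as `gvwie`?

p(15)→n(13) and a(0)→w(22) fit y≡15x+22 (mod 26); the inverse of 15 mod 26 is 7. Each letter's alphabet position (a=0..z=25) is mapped through 15·x+22 mod 26 — an affine cipher.
Decoding gvwie: g(6)→7·(6−22)≡18=s; v(21)→7·(21−22)≡19=t; w(22)→7·(22−22)≡0=a; i(8)→7·(8−22)≡6=g; e(4)→7·(4−22)≡4=e (all mod 26).

stage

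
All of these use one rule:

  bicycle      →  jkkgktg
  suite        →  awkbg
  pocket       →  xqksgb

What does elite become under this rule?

Two shifts are in play — +2 for a/e/i/o/u, +8 for every other letter.
Applying it to elite: e(vowel)+2=g, l(cons)+8=t, i(vowel)+2=k, t(cons)+8=b, e(vowel)+2=g.

gtkbg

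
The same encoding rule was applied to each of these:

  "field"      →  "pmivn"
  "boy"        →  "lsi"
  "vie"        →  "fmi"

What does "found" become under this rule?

The shift depends on letter class: consonant f→p is +10, but vowel i→m is +4. The rule splits by letter class: vowels +4, consonants +10.
For found: f(cons)+10=p, o(vowel)+4=s, u(vowel)+4=y, n(cons)+10=x, d(cons)+10=n.

psyxn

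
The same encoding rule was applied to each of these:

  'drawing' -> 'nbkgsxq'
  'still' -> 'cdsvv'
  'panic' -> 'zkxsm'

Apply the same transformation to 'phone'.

Each letter is shifted forward by 10 in the alphabet (a Caesar shift of +10).
For phone: p+10=z, h+10=r, o+10=y, n+10=x, e+10=o.

zryxo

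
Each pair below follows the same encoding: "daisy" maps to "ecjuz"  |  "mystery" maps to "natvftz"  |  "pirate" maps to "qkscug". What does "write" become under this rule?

xtjvf

Shifts by position in daisy: pos 0: d→e (+1), pos 1: a→c (+2), pos 2: i→j (+1), pos 3: s→u (+2) — repeating every 2. A repeating key of period 2 is used — shifts +1, +2 over and over.
On write: w+1=x, r+2=t, i+1=j, t+2=v, e+1=f.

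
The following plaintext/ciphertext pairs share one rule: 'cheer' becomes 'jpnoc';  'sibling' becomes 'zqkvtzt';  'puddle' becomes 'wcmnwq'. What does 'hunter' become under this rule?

In cheer: c→j is +7, h→p is +8, e→n is +9, e→o is +10 — the shift increases by 1 each position. Letter i (0-indexed) is shifted by i+7, so successive shifts are 7, 8, 9, ….
Applying it to hunter: h+7=o, u+8=c, n+9=w, t+10=d, e+11=p, r+12=d.

ocwdpd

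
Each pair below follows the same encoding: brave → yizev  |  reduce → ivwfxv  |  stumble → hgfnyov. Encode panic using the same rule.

kzmrx

Each pair mirrors across the alphabet (b↔y, r↔i, a↔z): positions sum to 25. Each letter is replaced by its mirror in the alphabet: a↔z, b↔y, c↔x, and so on (the Atbash cipher).
Applying it to panic: p↔k, a↔z, n↔m, i↔r, c↔x.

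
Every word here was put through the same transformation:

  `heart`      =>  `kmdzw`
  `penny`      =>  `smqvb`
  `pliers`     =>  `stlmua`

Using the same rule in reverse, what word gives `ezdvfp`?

branch

It's a Vigenère-style cipher with numeric key [3,8]: position i shifts by key[i mod 2].
Decoding ezdvfp: e−3=b, z−8=r, d−3=a, v−8=n, f−3=c, p−8=h.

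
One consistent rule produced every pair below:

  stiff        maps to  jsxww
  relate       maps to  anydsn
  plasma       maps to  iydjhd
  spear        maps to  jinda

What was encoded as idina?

This is an affine cipher: with a=0,…,z=25, each position x becomes (9x+3) mod 26.
Decoding idina: i(8)→3·(8−3)≡15=p; d(3)→3·(3−3)≡0=a; i(8)→3·(8−3)≡15=p; n(13)→3·(13−3)≡4=e; a(0)→3·(0−3)≡17=r (all mod 26).

paper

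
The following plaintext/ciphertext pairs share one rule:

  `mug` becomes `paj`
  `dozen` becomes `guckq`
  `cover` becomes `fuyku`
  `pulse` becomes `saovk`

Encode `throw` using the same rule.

wkuuz

Two shifts are in play — +6 for a/e/i/o/u, +3 for every other letter.
On throw: t(cons)+3=w, h(cons)+3=k, r(cons)+3=u, o(vowel)+6=u, w(cons)+3=z.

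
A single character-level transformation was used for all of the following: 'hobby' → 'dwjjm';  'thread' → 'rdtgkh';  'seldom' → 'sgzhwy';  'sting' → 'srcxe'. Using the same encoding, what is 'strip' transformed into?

srtcv

h(7)→d(3) and o(14)→w(22) fit y≡25x+10 (mod 26); the inverse of 25 mod 26 is 25. Each letter's alphabet position (a=0..z=25) is mapped through 25·x+10 mod 26 — an affine cipher.
Applying it to strip: s(18)→25·18+10≡18=s; t(19)→25·19+10≡17=r; r(17)→25·17+10≡19=t; i(8)→25·8+10≡2=c; p(15)→25·15+10≡21=v (all mod 26).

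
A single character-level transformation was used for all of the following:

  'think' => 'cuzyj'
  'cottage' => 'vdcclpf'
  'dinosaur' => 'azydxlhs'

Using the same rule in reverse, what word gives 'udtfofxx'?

homeless

t(19)→c(2) and h(7)→u(20) fit y≡5x+11 (mod 26); the inverse of 5 mod 26 is 21. Each letter's alphabet position (a=0..z=25) is mapped through 5·x+11 mod 26 — an affine cipher.
Undoing it on udtfofxx: u(20)→21·(20−11)≡7=h; d(3)→21·(3−11)≡14=o; t(19)→21·(19−11)≡12=m; f(5)→21·(5−11)≡4=e; o(14)→21·(14−11)≡11=l; f(5)→21·(5−11)≡4=e; x(23)→21·(23−11)≡18=s; x(23)→21·(23−11)≡18=s (all mod 26).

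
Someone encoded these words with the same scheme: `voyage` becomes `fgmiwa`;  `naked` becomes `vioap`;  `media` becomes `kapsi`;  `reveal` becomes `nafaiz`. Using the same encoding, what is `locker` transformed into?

v(21)→f(5) and o(14)→g(6) fit y≡11x+8 (mod 26); the inverse of 11 mod 26 is 19. Treating letters as 0–25, the rule is x ↦ 11x + 8 (mod 26).
On locker: l(11)→11·11+8≡25=z; o(14)→11·14+8≡6=g; c(2)→11·2+8≡4=e; k(10)→11·10+8≡14=o; e(4)→11·4+8≡0=a; r(17)→11·17+8≡13=n (all mod 26).

zgeoan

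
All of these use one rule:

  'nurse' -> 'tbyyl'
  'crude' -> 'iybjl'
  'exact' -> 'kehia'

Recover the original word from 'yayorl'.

Shifts by position in nurse: pos 0: n→t (+6), pos 1: u→b (+7), pos 2: r→y (+7), pos 3: s→y (+6), pos 4: e→l (+7) — repeating every 3. The shifts repeat in a cycle of length 3: positions 0,1,… shift by +6, +7, +7, then the pattern repeats.
Undoing it on yayorl: y−6=s, a−7=t, y−7=r, o−6=i, r−7=k, l−7=e.

strike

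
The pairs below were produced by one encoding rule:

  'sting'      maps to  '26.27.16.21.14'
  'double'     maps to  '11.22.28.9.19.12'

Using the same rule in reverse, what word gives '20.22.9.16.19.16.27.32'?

s is letter #19 and maps to 26: an offset of 7. Letters become their 1-based position plus 7 (so a→8, b→9, …).
Reversing it on 20.22.9.16.19.16.27.32: 20→(20−7)÷1=13=m, 22→(22−7)÷1=15=o, 9→(9−7)÷1=2=b, 16→(16−7)÷1=9=i, 19→(19−7)÷1=12=l, 16→(16−7)÷1=9=i, 27→(27−7)÷1=20=t, 32→(32−7)÷1=25=y.

mobility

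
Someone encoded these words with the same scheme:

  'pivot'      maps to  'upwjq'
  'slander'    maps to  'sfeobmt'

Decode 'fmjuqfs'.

reptile

Two steps: reverse the string, then apply a Caesar shift of +1.
Decoding fmjuqfs: shift back: f−1=e, m−1=l, j−1=i, u−1=t, q−1=p, f−1=e, s−1=r → elitper; then reverse → reptile.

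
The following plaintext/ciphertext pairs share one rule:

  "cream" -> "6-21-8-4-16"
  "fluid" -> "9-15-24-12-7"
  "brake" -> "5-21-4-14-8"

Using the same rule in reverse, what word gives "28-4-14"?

yak

c is letter #3 and maps to 6: an offset of 3. The number is (letter's place in the alphabet, a=1) + 3.
Undoing it on 28-4-14: 28→(28−3)÷1=25=y, 4→(4−3)÷1=1=a, 14→(14−3)÷1=11=k.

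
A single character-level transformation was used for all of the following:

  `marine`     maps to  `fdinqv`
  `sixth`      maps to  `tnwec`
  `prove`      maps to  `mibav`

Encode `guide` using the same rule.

rpnkv

Treating letters as 0–25, the rule is x ↦ 11x + 3 (mod 26).
For guide: g(6)→11·6+3≡17=r; u(20)→11·20+3≡15=p; i(8)→11·8+3≡13=n; d(3)→11·3+3≡10=k; e(4)→11·4+3≡21=v (all mod 26).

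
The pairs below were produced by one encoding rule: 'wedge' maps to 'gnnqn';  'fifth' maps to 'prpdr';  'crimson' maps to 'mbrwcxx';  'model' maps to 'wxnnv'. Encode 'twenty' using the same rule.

dgnxdi

The shift depends on letter class: consonant w→g is +10, but vowel e→n is +9. Vowels shift forward by 9 and consonants shift forward by 10.
For twenty: t(cons)+10=d, w(cons)+10=g, e(vowel)+9=n, n(cons)+10=x, t(cons)+10=d, y(cons)+10=i.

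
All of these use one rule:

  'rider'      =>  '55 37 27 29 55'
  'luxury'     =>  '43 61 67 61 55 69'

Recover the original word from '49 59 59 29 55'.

otter

r(#18)→55 and i(#9)→37: differences scale by 2, so n = 2·pos + 19. With a=1..z=26, the number is 2·pos + 19.
Reversing it on 49 59 59 29 55: 49→(49−19)÷2=15=o, 59→(59−19)÷2=20=t, 59→(59−19)÷2=20=t, 29→(29−19)÷2=5=e, 55→(55−19)÷2=18=r.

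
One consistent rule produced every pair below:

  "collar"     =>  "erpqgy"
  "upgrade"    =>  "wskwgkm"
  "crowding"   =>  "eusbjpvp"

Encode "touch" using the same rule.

The shift increases by 1 at each position, starting from +2: 2, 3, 4, ….
Applying it to touch: t+2=v, o+3=r, u+4=y, c+5=h, h+6=n.

vryhn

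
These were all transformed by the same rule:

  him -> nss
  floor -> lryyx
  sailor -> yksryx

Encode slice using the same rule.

The shift depends on letter class: consonant h→n is +6, but vowel i→s is +10. The rule splits by letter class: vowels +10, consonants +6.
For slice: s(cons)+6=y, l(cons)+6=r, i(vowel)+10=s, c(cons)+6=i, e(vowel)+10=o.

yrsio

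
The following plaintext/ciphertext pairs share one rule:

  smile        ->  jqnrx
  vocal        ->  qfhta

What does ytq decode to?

Read the word backwards and shift each letter +5.
Decoding ytq: shift back: y−5=t, t−5=o, q−5=l → tol; then reverse → lot.

lot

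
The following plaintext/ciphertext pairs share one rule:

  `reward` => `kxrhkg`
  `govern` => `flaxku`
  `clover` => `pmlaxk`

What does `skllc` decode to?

This is an affine cipher: with a=0,…,z=25, each position x becomes (17x+7) mod 26.
Reversing it on skllc: s(18)→23·(18−7)≡19=t; k(10)→23·(10−7)≡17=r; l(11)→23·(11−7)≡14=o; l(11)→23·(11−7)≡14=o; c(2)→23·(2−7)≡15=p (all mod 26).

troop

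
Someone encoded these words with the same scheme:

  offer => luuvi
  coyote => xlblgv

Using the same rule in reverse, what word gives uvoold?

fellow

Each pair mirrors across the alphabet (o↔l, f↔u, f↔u): positions sum to 25. Each letter is replaced by its mirror in the alphabet: a↔z, b↔y, c↔x, and so on (the Atbash cipher).
Undoing it on uvoold: u↔f, v↔e, o↔l, o↔l, l↔o, d↔w.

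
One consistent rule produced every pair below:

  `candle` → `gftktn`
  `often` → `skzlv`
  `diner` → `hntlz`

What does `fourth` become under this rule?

Each letter shifts forward by (position + 4), i.e. 4, 5, 6, … — the shift grows by one for each successive letter.
Applying it to fourth: f+4=j, o+5=t, u+6=a, r+7=y, t+8=b, h+9=q.

jtaybq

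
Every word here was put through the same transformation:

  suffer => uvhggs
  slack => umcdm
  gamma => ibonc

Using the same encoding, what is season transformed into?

Shifts by position in suffer: pos 0: s→u (+2), pos 1: u→v (+1), pos 2: f→h (+2), pos 3: f→g (+1) — repeating every 2. The shifts repeat in a cycle of length 2: positions 0,1,… shift by +2, +1, then the pattern repeats.
For season: s+2=u, e+1=f, a+2=c, s+1=t, o+2=q, n+1=o.

ufctqo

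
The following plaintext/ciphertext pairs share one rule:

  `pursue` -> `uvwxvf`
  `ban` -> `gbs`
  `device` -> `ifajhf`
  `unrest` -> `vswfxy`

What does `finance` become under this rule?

kjsbshf

The shift depends on letter class: consonant p→u is +5, but vowel u→v is +1. Two shifts are in play — +1 for a/e/i/o/u, +5 for every other letter.
For finance: f(cons)+5=k, i(vowel)+1=j, n(cons)+5=s, a(vowel)+1=b, n(cons)+5=s, c(cons)+5=h, e(vowel)+1=f.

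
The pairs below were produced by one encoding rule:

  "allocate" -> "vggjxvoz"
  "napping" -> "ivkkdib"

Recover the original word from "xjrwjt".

cowboy

Compare letters: a→v is +21, l→g is +21, l→g is +21 — a constant shift. It's a constant shift of +21 (ROT21).
Undoing it on xjrwjt: x−21=c, j−21=o, r−21=w, w−21=b, j−21=o, t−21=y.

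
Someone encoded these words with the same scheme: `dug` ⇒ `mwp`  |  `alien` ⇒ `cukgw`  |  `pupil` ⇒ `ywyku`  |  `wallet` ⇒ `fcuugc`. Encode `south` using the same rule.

The shift depends on letter class: consonant d→m is +9, but vowel u→w is +2. Two shifts are in play — +2 for a/e/i/o/u, +9 for every other letter.
For south: s(cons)+9=b, o(vowel)+2=q, u(vowel)+2=w, t(cons)+9=c, h(cons)+9=q.

bqwcq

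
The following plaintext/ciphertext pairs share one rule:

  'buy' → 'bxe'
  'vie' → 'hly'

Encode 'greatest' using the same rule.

wvhwdhuj

The output letters match the input read backwards, each shifted +3: buy reversed is yub. The word is reversed, then every letter is shifted forward by 3.
On greatest: reverse → tsetaerg; then shift: t+3=w, s+3=v, e+3=h, t+3=w, a+3=d, e+3=h, r+3=u, g+3=j.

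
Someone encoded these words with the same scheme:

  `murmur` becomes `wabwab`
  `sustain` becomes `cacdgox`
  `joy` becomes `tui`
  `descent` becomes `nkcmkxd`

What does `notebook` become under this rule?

xudkluuu

Vowels shift forward by 6 and consonants shift forward by 10.
For notebook: n(cons)+10=x, o(vowel)+6=u, t(cons)+10=d, e(vowel)+6=k, b(cons)+10=l, o(vowel)+6=u, o(vowel)+6=u, k(cons)+10=u.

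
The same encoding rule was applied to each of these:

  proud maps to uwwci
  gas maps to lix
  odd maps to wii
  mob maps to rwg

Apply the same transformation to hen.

mms

The shift depends on letter class: consonant p→u is +5, but vowel o→w is +8. Vowels shift forward by 8 and consonants shift forward by 5.
For hen: h(cons)+5=m, e(vowel)+8=m, n(cons)+5=s.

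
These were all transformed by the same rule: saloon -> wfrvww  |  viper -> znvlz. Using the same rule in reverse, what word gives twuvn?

proof

Each letter shifts forward by (position + 4), i.e. 4, 5, 6, … — the shift grows by one for each successive letter.
Reversing it on twuvn: t−4=p, w−5=r, u−6=o, v−7=o, n−8=f.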